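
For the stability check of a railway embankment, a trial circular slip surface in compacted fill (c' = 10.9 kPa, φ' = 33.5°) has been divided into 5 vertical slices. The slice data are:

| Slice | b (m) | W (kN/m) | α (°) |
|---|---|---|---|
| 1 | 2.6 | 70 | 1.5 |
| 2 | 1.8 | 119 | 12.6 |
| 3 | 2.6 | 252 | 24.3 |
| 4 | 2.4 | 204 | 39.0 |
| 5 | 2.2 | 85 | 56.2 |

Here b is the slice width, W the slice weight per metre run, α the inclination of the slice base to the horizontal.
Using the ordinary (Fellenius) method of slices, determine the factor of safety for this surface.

Ordinary method of slices: FS = Σ[c'·Δl_i + (W_i cosα_i)·tanφ'] / Σ W_i sinα_i, with Δl_i = b_i / cosα_i.
Slice 1: Δl = 2.6/cos1.5° = 2.601 m; N'_1 = 70·cos1.5° = 70.0; c'Δl = 28.35; W sinα = 1.8
Slice 2: Δl = 1.8/cos12.6° = 1.844 m; N'_2 = 119·cos12.6° = 116.1; c'Δl = 20.10; W sinα = 26.0
Slice 3: Δl = 2.6/cos24.3° = 2.853 m; N'_3 = 252·cos24.3° = 229.7; c'Δl = 31.09; W sinα = 103.7
Slice 4: Δl = 2.4/cos39.0° = 3.088 m; N'_4 = 204·cos39.0° = 158.5; c'Δl = 33.66; W sinα = 128.4
Slice 5: Δl = 2.2/cos56.2° = 3.955 m; N'_5 = 85·cos56.2° = 47.3; c'Δl = 43.11; W sinα = 70.6
Σc'Δl = 156.3 kN/m; ΣN' = 621.6 kN/m; ΣW sinα = 330.5 kN/m
Resisting = 156.3 + 621.6·tan33.5° = 156.3 + 411.4 = 567.7 kN/m
FS = 567.7 / 330.5 = 1.718

FS = 1.72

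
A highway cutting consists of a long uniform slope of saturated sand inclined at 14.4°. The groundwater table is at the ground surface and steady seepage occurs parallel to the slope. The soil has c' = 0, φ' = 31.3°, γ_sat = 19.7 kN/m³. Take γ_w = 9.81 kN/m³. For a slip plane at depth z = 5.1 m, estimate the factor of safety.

With seepage parallel to the slope and the water table at the surface, the effective normal stress on the slip plane uses the buoyant unit weight γ' = γ_sat − γ_w while the driving shear stress uses γ_sat:
FS = [c' + γ' z cos²β tanφ'] / [γ_sat z sinβ cosβ]
(For c' = 0 this reduces to FS = (γ'/γ_sat)·tanφ'/tanβ.)
γ' = 19.7 − 9.81 = 9.89 kN/m³
Numerator = 0.0 + 9.89·5.1·cos²14.4°·tan31.3° = 0.0 + 9.89·5.1·0.9382·0.6080 = 28.771 kPa
Denominator = 19.7·5.1·sin14.4°·cos14.4° = 19.7·5.1·0.2487·0.9686 = 24.201 kPa
FS = 28.771 / 24.201 = 1.189

FS = 1.19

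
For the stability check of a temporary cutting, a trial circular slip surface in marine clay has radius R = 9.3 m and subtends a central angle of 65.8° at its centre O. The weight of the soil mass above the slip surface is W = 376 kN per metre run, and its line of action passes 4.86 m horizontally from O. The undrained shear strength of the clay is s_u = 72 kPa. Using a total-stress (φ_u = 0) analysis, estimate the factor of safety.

FS = 3.91

Taking moments about the centre O, the resisting moment is provided by the undrained shear strength acting along the arc:
Arc length L_a = R·θ = 9.3·(65.8°·π/180) = 9.3·1.1484 = 10.68 m
M_R = s_u·L_a·R = 72·10.68·9.3 = 7151.6 kN·m/m
M_D = W·d = 376·4.86 = 1827.4 kN·m/m
FS = M_R / M_D = 7151.6 / 1827.4 = 3.914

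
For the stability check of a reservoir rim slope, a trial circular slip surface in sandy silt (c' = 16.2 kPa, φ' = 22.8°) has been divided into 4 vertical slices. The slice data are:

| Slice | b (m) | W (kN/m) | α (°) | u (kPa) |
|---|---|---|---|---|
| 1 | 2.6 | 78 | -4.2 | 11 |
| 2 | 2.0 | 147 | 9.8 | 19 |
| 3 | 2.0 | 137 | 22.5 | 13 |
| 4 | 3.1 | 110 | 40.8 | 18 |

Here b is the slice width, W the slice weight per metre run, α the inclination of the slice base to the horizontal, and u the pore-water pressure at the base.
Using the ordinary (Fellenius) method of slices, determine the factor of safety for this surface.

FS = 2.00

Ordinary method of slices: FS = Σ[c'·Δl_i + (W_i cosα_i − u_i·Δl_i)·tanφ'] / Σ W_i sinα_i, with Δl_i = b_i / cosα_i.
Slice 1: Δl = 2.6/cos(-4.2°) = 2.607 m; N'_1 = 78·cos(-4.2°) − 11·2.607 = 49.1; c'Δl = 42.23; W sinα = -5.7
Slice 2: Δl = 2.0/cos9.8° = 2.030 m; N'_2 = 147·cos9.8° − 19·2.030 = 106.3; c'Δl = 32.88; W sinα = 25.0
Slice 3: Δl = 2.0/cos22.5° = 2.165 m; N'_3 = 137·cos22.5° − 13·2.165 = 98.4; c'Δl = 35.07; W sinα = 52.4
Slice 4: Δl = 3.1/cos40.8° = 4.095 m; N'_4 = 110·cos40.8° − 18·4.095 = 9.6; c'Δl = 66.34; W sinα = 71.9
Σc'Δl = 176.5 kN/m; ΣN' = 263.4 kN/m; ΣW sinα = 143.6 kN/m
Resisting = 176.5 + 263.4·tan22.8° = 176.5 + 110.7 = 287.2 kN/m
FS = 287.2 / 143.6 = 2.000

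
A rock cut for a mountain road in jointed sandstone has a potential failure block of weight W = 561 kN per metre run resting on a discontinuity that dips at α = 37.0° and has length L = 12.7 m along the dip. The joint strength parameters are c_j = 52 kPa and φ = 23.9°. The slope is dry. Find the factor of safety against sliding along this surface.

FS = 2.54

Resolving the block weight along and normal to the plane and applying the Mohr–Coulomb strength on the joint:
N' = W cosα = 561·cos37.0° = 448.0 kN/m
Driving force T = W sinα = 561·sin37.0° = 337.6 kN/m
Resisting force R = c_j·L + N'·tanφ = 52·12.7 + 448.0·tan23.9° = 660.4 + 198.5 = 858.9 kN/m
FS = R / T = 858.9 / 337.6 = 2.544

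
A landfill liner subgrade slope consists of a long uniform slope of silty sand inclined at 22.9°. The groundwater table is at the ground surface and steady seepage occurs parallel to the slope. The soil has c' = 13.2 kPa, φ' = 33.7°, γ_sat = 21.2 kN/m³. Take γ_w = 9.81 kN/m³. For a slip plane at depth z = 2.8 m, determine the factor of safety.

FS = 1.47

With seepage parallel to the slope and the water table at the surface, the effective normal stress on the slip plane uses the buoyant unit weight γ' = γ_sat − γ_w while the driving shear stress uses γ_sat:
FS = [c' + γ' z cos²β tanφ'] / [γ_sat z sinβ cosβ]
γ' = 21.2 − 9.81 = 11.39 kN/m³
Numerator = 13.2 + 11.39·2.8·cos²22.9°·tan33.7° = 13.2 + 11.39·2.8·0.8486·0.6669 = 31.249 kPa
Denominator = 21.2·2.8·sin22.9°·cos22.9° = 21.2·2.8·0.3891·0.9212 = 21.278 kPa
FS = 31.249 / 21.278 = 1.469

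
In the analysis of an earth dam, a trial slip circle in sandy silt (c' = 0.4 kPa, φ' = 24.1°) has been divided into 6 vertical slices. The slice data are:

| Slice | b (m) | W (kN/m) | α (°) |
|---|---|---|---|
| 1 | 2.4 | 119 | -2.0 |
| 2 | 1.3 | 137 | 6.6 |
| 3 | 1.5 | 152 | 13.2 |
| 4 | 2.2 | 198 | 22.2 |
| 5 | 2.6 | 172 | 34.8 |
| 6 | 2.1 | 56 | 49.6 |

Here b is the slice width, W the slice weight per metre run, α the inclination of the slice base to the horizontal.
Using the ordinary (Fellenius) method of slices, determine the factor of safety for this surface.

Ordinary method of slices: FS = Σ[c'·Δl_i + (W_i cosα_i)·tanφ'] / Σ W_i sinα_i, with Δl_i = b_i / cosα_i.
Slice 1: Δl = 2.4/cos(-2.0°) = 2.401 m; N'_1 = 119·cos(-2.0°) = 118.9; c'Δl = 0.96; W sinα = -4.2
Slice 2: Δl = 1.3/cos6.6° = 1.309 m; N'_2 = 137·cos6.6° = 136.1; c'Δl = 0.52; W sinα = 15.7
Slice 3: Δl = 1.5/cos13.2° = 1.541 m; N'_3 = 152·cos13.2° = 148.0; c'Δl = 0.62; W sinα = 34.7
Slice 4: Δl = 2.2/cos22.2° = 2.376 m; N'_4 = 198·cos22.2° = 183.3; c'Δl = 0.95; W sinα = 74.8
Slice 5: Δl = 2.6/cos34.8° = 3.166 m; N'_5 = 172·cos34.8° = 141.2; c'Δl = 1.27; W sinα = 98.2
Slice 6: Δl = 2.1/cos49.6° = 3.240 m; N'_6 = 56·cos49.6° = 36.3; c'Δl = 1.30; W sinα = 42.6
Σc'Δl = 5.6 kN/m; ΣN' = 763.9 kN/m; ΣW sinα = 261.9 kN/m
Resisting = 5.6 + 763.9·tan24.1° = 5.6 + 341.7 = 347.3 kN/m
FS = 347.3 / 261.9 = 1.326

FS = 1.33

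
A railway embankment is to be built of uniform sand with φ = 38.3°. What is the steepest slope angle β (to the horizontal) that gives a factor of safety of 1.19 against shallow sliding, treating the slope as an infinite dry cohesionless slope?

For an infinite dry cohesionless slope FS = tanφ/tanβ, so tanβ = tanφ / FS.
tanβ = tan38.3° / 1.19 = 0.7898 / 1.19 = 0.6637
β = arctan(0.6637) = 33.57°

β = 33.6°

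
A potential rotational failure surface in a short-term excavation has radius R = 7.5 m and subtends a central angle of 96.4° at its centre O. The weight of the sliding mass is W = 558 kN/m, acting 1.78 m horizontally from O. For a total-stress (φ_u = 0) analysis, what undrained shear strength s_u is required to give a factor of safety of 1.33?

FS = s_u·L_a·R / (W·d), so s_u = FS·W·d / (L_a·R).
Arc length L_a = R·θ = 7.5·(96.4°·π/180) = 7.5·1.6825 = 12.62 m
s_u = 1.33·558·1.78 / (12.62·7.5) = 1321.0 / 94.64 = 13.96 kPa

s_u = 14.0 kPa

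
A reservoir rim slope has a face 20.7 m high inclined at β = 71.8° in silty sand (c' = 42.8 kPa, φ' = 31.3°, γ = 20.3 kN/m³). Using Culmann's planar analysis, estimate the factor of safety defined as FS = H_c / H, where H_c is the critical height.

FS = 1.38

H_c = (4c'/γ) · sinβ cosφ' / [1 − cos(β − φ')]
    = (4·42.8/20.3) · sin71.8°·cos31.3° / [1 − cos40.5°]
    = 8.433 · 0.8117 / 0.2396 = 28.57 m
FS = H_c / H = 28.57 / 20.7 = 1.380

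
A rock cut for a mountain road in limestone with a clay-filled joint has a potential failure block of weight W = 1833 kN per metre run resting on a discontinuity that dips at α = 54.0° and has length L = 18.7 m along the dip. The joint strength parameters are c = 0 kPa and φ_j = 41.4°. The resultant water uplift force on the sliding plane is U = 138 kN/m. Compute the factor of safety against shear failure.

Resolving the block weight along and normal to the plane and applying the Mohr–Coulomb strength on the joint:
N' = W cosα − U = 1833·cos54.0° − 138 = 939.4 kN/m
Driving force T = W sinα = 1833·sin54.0° = 1482.9 kN/m
Resisting force R = c·L + N'·tanφ_j = 0·18.7 + 939.4·tan41.4° = 0.0 + 828.2 = 828.2 kN/m
FS = R / T = 828.2 / 1482.9 = 0.558

FS = 0.56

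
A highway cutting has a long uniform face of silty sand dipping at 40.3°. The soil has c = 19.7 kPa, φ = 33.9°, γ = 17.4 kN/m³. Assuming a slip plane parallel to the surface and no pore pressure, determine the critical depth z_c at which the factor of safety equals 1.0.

z_c = 11.05 m

Setting FS = 1.00 in FS = [c + γz cos²β tanφ] / [γz sinβ cosβ] and solving for z:
z = c / [γ cosβ (FS·sinβ − cosβ·tanφ)]
  = 19.7 / [17.4·cos40.3°·(1.00·sin40.3° − cos40.3°·tan33.9°)]
  = 19.7 / [17.4·0.7627·(1.00·0.6468 − 0.7627·0.6720)]
  = 19.7 / 1.7822 = 11.054 m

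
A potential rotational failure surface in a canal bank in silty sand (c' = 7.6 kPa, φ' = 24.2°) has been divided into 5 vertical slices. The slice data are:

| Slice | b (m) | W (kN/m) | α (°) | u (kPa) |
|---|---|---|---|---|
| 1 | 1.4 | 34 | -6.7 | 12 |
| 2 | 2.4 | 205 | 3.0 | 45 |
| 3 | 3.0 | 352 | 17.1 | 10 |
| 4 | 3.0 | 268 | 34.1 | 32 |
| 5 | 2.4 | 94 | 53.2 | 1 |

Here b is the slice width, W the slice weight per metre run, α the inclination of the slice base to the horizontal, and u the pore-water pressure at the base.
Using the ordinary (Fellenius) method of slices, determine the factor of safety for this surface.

Ordinary method of slices: FS = Σ[c'·Δl_i + (W_i cosα_i − u_i·Δl_i)·tanφ'] / Σ W_i sinα_i, with Δl_i = b_i / cosα_i.
Slice 1: Δl = 1.4/cos(-6.7°) = 1.410 m; N'_1 = 34·cos(-6.7°) − 12·1.410 = 16.9; c'Δl = 10.71; W sinα = -4.0
Slice 2: Δl = 2.4/cos3.0° = 2.403 m; N'_2 = 205·cos3.0° − 45·2.403 = 96.6; c'Δl = 18.27; W sinα = 10.7
Slice 3: Δl = 3.0/cos17.1° = 3.139 m; N'_3 = 352·cos17.1° − 10·3.139 = 305.1; c'Δl = 23.85; W sinα = 103.5
Slice 4: Δl = 3.0/cos34.1° = 3.623 m; N'_4 = 268·cos34.1° − 32·3.623 = 106.0; c'Δl = 27.53; W sinα = 150.3
Slice 5: Δl = 2.4/cos53.2° = 4.007 m; N'_5 = 94·cos53.2° − 1·4.007 = 52.3; c'Δl = 30.45; W sinα = 75.3
Σc'Δl = 110.8 kN/m; ΣN' = 576.8 kN/m; ΣW sinα = 335.8 kN/m
Resisting = 110.8 + 576.8·tan24.2° = 110.8 + 259.2 = 370.0 kN/m
FS = 370.0 / 335.8 = 1.102

FS = 1.10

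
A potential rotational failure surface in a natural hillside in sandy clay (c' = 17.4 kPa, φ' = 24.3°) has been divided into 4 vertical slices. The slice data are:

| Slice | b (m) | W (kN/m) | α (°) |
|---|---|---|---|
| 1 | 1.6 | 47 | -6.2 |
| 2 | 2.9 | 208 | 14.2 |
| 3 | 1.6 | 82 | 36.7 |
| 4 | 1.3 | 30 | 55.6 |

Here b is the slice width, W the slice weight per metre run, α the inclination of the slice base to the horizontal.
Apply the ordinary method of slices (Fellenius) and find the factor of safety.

Ordinary method of slices: FS = Σ[c'·Δl_i + (W_i cosα_i)·tanφ'] / Σ W_i sinα_i, with Δl_i = b_i / cosα_i.
Slice 1: Δl = 1.6/cos(-6.2°) = 1.609 m; N'_1 = 47·cos(-6.2°) = 46.7; c'Δl = 28.00; W sinα = -5.1
Slice 2: Δl = 2.9/cos14.2° = 2.991 m; N'_2 = 208·cos14.2° = 201.6; c'Δl = 52.05; W sinα = 51.0
Slice 3: Δl = 1.6/cos36.7° = 1.996 m; N'_3 = 82·cos36.7° = 65.7; c'Δl = 34.72; W sinα = 49.0
Slice 4: Δl = 1.3/cos55.6° = 2.301 m; N'_4 = 30·cos55.6° = 16.9; c'Δl = 40.04; W sinα = 24.8
Σc'Δl = 154.8 kN/m; ΣN' = 331.1 kN/m; ΣW sinα = 119.7 kN/m
Resisting = 154.8 + 331.1·tan24.3° = 154.8 + 149.5 = 304.3 kN/m
FS = 304.3 / 119.7 = 2.542

FS = 2.54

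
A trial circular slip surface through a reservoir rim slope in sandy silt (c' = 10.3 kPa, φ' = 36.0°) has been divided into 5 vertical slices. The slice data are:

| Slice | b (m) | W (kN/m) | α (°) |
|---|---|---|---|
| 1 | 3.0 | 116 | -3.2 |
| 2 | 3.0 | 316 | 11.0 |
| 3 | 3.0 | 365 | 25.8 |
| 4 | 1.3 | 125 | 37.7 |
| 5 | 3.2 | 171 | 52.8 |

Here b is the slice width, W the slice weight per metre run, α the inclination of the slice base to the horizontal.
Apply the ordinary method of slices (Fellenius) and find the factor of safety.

Ordinary method of slices: FS = Σ[c'·Δl_i + (W_i cosα_i)·tanφ'] / Σ W_i sinα_i, with Δl_i = b_i / cosα_i.
Slice 1: Δl = 3.0/cos(-3.2°) = 3.005 m; N'_1 = 116·cos(-3.2°) = 115.8; c'Δl = 30.95; W sinα = -6.5
Slice 2: Δl = 3.0/cos11.0° = 3.056 m; N'_2 = 316·cos11.0° = 310.2; c'Δl = 31.48; W sinα = 60.3
Slice 3: Δl = 3.0/cos25.8° = 3.332 m; N'_3 = 365·cos25.8° = 328.6; c'Δl = 34.32; W sinα = 158.9
Slice 4: Δl = 1.3/cos37.7° = 1.643 m; N'_4 = 125·cos37.7° = 98.9; c'Δl = 16.92; W sinα = 76.4
Slice 5: Δl = 3.2/cos52.8° = 5.293 m; N'_5 = 171·cos52.8° = 103.4; c'Δl = 54.52; W sinα = 136.2
Σc'Δl = 168.2 kN/m; ΣN' = 956.9 kN/m; ΣW sinα = 425.3 kN/m
Resisting = 168.2 + 956.9·tan36.0° = 168.2 + 695.2 = 863.4 kN/m
FS = 863.4 / 425.3 = 2.030

FS = 2.03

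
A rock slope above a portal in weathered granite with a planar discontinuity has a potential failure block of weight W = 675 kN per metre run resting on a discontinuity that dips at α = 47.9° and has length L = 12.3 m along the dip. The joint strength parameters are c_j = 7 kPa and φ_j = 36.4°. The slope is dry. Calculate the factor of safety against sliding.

FS = 0.84

Resolving the block weight along and normal to the plane and applying the Mohr–Coulomb strength on the joint:
N' = W cosα = 675·cos47.9° = 452.5 kN/m
Driving force T = W sinα = 675·sin47.9° = 500.8 kN/m
Resisting force R = c_j·L + N'·tanφ_j = 7·12.3 + 452.5·tan36.4° = 86.1 + 333.6 = 419.7 kN/m
FS = R / T = 419.7 / 500.8 = 0.838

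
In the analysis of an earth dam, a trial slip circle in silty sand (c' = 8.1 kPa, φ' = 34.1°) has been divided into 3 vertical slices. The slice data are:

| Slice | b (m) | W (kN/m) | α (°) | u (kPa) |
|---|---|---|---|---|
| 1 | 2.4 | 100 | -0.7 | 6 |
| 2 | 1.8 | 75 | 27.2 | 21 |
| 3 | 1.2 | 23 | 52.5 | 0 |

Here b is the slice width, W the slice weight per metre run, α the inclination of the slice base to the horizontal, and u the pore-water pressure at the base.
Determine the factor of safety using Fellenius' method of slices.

Ordinary method of slices: FS = Σ[c'·Δl_i + (W_i cosα_i − u_i·Δl_i)·tanφ'] / Σ W_i sinα_i, with Δl_i = b_i / cosα_i.
Slice 1: Δl = 2.4/cos(-0.7°) = 2.400 m; N'_1 = 100·cos(-0.7°) − 6·2.400 = 85.6; c'Δl = 19.44; W sinα = -1.2
Slice 2: Δl = 1.8/cos27.2° = 2.024 m; N'_2 = 75·cos27.2° − 21·2.024 = 24.2; c'Δl = 16.39; W sinα = 34.3
Slice 3: Δl = 1.2/cos52.5° = 1.971 m; N'_3 = 23·cos52.5° − 0·1.971 = 14.0; c'Δl = 15.97; W sinα = 18.2
Σc'Δl = 51.8 kN/m; ΣN' = 123.8 kN/m; ΣW sinα = 51.3 kN/m
Resisting = 51.8 + 123.8·tan34.1° = 51.8 + 83.8 = 135.6 kN/m
FS = 135.6 / 51.3 = 2.643

FS = 2.64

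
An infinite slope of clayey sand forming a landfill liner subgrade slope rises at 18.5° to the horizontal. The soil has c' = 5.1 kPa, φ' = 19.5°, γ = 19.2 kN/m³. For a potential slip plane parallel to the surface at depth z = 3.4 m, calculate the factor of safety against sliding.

For an infinite slope with a slip plane parallel to the surface (no pore pressure): FS = [c' + γz cos²β tanφ'] / [γz sinβ cosβ].
γz = 19.2·3.4 = 65.28 kN/m²
Numerator = 5.1 + 65.28·cos²18.5°·tan19.5° = 5.1 + 65.28·0.8993·0.3541 = 25.889 kPa
Denominator = 65.28·sin18.5°·cos18.5° = 65.28·0.3173·0.9483 = 19.643 kPa
FS = 25.889 / 19.643 = 1.318

FS = 1.32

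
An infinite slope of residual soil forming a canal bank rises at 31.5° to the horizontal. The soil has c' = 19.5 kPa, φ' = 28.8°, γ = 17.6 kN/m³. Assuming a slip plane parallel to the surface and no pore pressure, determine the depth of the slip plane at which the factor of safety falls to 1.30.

z = 6.17 m

Setting FS = 1.30 in FS = [c' + γz cos²β tanφ'] / [γz sinβ cosβ] and solving for z:
z = c' / [γ cosβ (FS·sinβ − cosβ·tanφ')]
  = 19.5 / [17.6·cos31.5°·(1.30·sin31.5° − cos31.5°·tan28.8°)]
  = 19.5 / [17.6·0.8526·(1.30·0.5225 − 0.8526·0.5498)]
  = 19.5 / 3.1589 = 6.173 m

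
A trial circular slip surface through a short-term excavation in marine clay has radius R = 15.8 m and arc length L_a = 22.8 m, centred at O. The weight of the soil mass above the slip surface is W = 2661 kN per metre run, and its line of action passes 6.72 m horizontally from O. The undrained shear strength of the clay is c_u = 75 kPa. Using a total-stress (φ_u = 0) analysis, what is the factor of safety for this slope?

Taking moments about the centre O, the resisting moment is provided by the undrained shear strength acting along the arc:
M_R = c_u·L_a·R = 75·22.80·15.8 = 27018.0 kN·m/m
M_D = W·d = 2661·6.72 = 17881.9 kN·m/m
FS = M_R / M_D = 27018.0 / 17881.9 = 1.511

FS = 1.51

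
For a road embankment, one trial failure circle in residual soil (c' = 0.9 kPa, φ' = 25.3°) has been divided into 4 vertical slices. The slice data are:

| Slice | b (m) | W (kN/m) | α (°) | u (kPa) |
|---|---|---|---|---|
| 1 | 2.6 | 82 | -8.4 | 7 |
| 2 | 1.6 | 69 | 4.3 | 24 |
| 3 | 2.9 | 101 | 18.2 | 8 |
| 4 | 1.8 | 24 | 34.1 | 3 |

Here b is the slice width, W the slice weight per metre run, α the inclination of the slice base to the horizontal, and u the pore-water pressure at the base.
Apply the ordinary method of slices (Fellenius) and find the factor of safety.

Ordinary method of slices: FS = Σ[c'·Δl_i + (W_i cosα_i − u_i·Δl_i)·tanφ'] / Σ W_i sinα_i, with Δl_i = b_i / cosα_i.
Slice 1: Δl = 2.6/cos(-8.4°) = 2.628 m; N'_1 = 82·cos(-8.4°) − 7·2.628 = 62.7; c'Δl = 2.37; W sinα = -12.0
Slice 2: Δl = 1.6/cos4.3° = 1.605 m; N'_2 = 69·cos4.3° − 24·1.605 = 30.3; c'Δl = 1.44; W sinα = 5.2
Slice 3: Δl = 2.9/cos18.2° = 3.053 m; N'_3 = 101·cos18.2° − 8·3.053 = 71.5; c'Δl = 2.75; W sinα = 31.5
Slice 4: Δl = 1.8/cos34.1° = 2.174 m; N'_4 = 24·cos34.1° − 3·2.174 = 13.4; c'Δl = 1.96; W sinα = 13.5
Σc'Δl = 8.5 kN/m; ΣN' = 177.9 kN/m; ΣW sinα = 38.2 kN/m
Resisting = 8.5 + 177.9·tan25.3° = 8.5 + 84.1 = 92.6 kN/m
FS = 92.6 / 38.2 = 2.424

FS = 2.42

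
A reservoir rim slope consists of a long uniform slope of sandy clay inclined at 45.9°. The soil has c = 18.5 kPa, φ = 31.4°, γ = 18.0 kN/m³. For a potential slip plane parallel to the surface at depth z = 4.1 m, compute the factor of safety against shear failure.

For an infinite slope with a slip plane parallel to the surface (no pore pressure): FS = [c + γz cos²β tanφ] / [γz sinβ cosβ].
γz = 18.0·4.1 = 73.80 kN/m²
Numerator = 18.5 + 73.80·cos²45.9°·tan31.4° = 18.5 + 73.80·0.4843·0.6104 = 40.316 kPa
Denominator = 73.80·sin45.9°·cos45.9° = 73.80·0.7181·0.6959 = 36.882 kPa
FS = 40.316 / 36.882 = 1.093

FS = 1.09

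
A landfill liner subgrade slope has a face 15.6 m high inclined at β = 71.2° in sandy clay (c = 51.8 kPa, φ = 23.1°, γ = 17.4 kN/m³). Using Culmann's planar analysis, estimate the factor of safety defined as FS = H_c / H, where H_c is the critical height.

H_c = (4c/γ) · sinβ cosφ / [1 − cos(β − φ)]
    = (4·51.8/17.4) · sin71.2°·cos23.1° / [1 − cos48.1°]
    = 11.908 · 0.8707 / 0.3322 = 31.22 m
FS = H_c / H = 31.22 / 15.6 = 2.001

FS = 2.00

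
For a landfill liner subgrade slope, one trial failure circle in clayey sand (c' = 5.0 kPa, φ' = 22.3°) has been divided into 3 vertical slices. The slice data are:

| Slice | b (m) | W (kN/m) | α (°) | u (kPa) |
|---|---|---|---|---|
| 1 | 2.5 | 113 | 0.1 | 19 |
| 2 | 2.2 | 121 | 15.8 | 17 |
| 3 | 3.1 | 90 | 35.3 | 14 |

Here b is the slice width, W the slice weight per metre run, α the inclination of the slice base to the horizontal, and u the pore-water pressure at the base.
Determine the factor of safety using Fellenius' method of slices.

Ordinary method of slices: FS = Σ[c'·Δl_i + (W_i cosα_i − u_i·Δl_i)·tanφ'] / Σ W_i sinα_i, with Δl_i = b_i / cosα_i.
Slice 1: Δl = 2.5/cos0.1° = 2.500 m; N'_1 = 113·cos0.1° − 19·2.500 = 65.5; c'Δl = 12.50; W sinα = 0.2
Slice 2: Δl = 2.2/cos15.8° = 2.286 m; N'_2 = 121·cos15.8° − 17·2.286 = 77.6; c'Δl = 11.43; W sinα = 32.9
Slice 3: Δl = 3.1/cos35.3° = 3.798 m; N'_3 = 90·cos35.3° − 14·3.798 = 20.3; c'Δl = 18.99; W sinα = 52.0
Σc'Δl = 42.9 kN/m; ΣN' = 163.3 kN/m; ΣW sinα = 85.2 kN/m
Resisting = 42.9 + 163.3·tan22.3° = 42.9 + 67.0 = 109.9 kN/m
FS = 109.9 / 85.2 = 1.291

FS = 1.29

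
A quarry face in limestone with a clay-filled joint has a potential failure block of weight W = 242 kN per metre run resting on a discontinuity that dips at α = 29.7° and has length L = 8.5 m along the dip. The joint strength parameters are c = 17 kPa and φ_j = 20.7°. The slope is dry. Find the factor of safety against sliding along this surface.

Resolving the block weight along and normal to the plane and applying the Mohr–Coulomb strength on the joint:
N' = W cosα = 242·cos29.7° = 210.2 kN/m
Driving force T = W sinα = 242·sin29.7° = 119.9 kN/m
Resisting force R = c·L + N'·tanφ_j = 17·8.5 + 210.2·tan20.7° = 144.5 + 79.4 = 223.9 kN/m
FS = R / T = 223.9 / 119.9 = 1.868

FS = 1.87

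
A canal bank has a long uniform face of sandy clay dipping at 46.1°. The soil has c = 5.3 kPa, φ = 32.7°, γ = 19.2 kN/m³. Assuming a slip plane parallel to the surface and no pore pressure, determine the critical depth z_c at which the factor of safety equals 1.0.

Setting FS = 1.00 in FS = [c + γz cos²β tanφ] / [γz sinβ cosβ] and solving for z:
z = c / [γ cosβ (FS·sinβ − cosβ·tanφ)]
  = 5.3 / [19.2·cos46.1°·(1.00·sin46.1° − cos46.1°·tan32.7°)]
  = 5.3 / [19.2·0.6934·(1.00·0.7206 − 0.6934·0.6420)]
  = 5.3 / 3.6664 = 1.446 m

z_c = 1.45 m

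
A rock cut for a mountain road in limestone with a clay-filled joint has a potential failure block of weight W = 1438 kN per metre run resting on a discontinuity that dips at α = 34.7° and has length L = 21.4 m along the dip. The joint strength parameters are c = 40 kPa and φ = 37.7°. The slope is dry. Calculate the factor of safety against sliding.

FS = 2.16

Resolving the block weight along and normal to the plane and applying the Mohr–Coulomb strength on the joint:
N' = W cosα = 1438·cos34.7° = 1182.2 kN/m
Driving force T = W sinα = 1438·sin34.7° = 818.6 kN/m
Resisting force R = c·L + N'·tanφ = 40·21.4 + 1182.2·tan37.7° = 856.0 + 913.7 = 1769.7 kN/m
FS = R / T = 1769.7 / 818.6 = 2.162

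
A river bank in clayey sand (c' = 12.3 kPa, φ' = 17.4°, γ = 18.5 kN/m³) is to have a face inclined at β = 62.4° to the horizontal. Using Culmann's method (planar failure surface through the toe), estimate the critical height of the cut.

H_c = 7.68 m

Culmann's analysis gives the critical failure plane at α_cr = (β + φ')/2 = (62.4 + 17.4)/2 = 39.9°, and the critical height
H_c = (4c'/γ) · sinβ cosφ' / [1 − cos(β − φ')]
    = (4·12.3/18.5) · sin62.4°·cos17.4° / [1 − cos(45.0°)]
    = 2.659 · 0.8862·0.9542 / [1 − 0.7071]
    = 2.659 · 0.8457 / 0.2929
    = 7.68 m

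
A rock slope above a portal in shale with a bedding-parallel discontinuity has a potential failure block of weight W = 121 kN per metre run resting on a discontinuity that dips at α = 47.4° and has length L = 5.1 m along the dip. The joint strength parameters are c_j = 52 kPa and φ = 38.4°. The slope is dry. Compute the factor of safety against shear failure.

FS = 3.71

Resolving the block weight along and normal to the plane and applying the Mohr–Coulomb strength on the joint:
N' = W cosα = 121·cos47.4° = 81.9 kN/m
Driving force T = W sinα = 121·sin47.4° = 89.1 kN/m
Resisting force R = c_j·L + N'·tanφ = 52·5.1 + 81.9·tan38.4° = 265.2 + 64.9 = 330.1 kN/m
FS = R / T = 330.1 / 89.1 = 3.706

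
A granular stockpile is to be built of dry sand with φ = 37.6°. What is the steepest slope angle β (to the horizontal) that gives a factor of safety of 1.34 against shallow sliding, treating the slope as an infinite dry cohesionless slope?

For an infinite dry cohesionless slope FS = tanφ/tanβ, so tanβ = tanφ / FS.
tanβ = tan37.6° / 1.34 = 0.7701 / 1.34 = 0.5747
β = arctan(0.5747) = 29.89°

β = 29.9°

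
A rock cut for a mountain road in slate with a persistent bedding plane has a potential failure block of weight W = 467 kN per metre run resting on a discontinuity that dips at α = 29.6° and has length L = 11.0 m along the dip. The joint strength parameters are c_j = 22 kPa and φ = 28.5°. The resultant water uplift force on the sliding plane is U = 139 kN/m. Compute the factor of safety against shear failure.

FS = 1.68

Resolving the block weight along and normal to the plane and applying the Mohr–Coulomb strength on the joint:
N' = W cosα − U = 467·cos29.6° − 139 = 267.1 kN/m
Driving force T = W sinα = 467·sin29.6° = 230.7 kN/m
Resisting force R = c_j·L + N'·tanφ = 22·11.0 + 267.1·tan28.5° = 242.0 + 145.0 = 387.0 kN/m
FS = R / T = 387.0 / 230.7 = 1.678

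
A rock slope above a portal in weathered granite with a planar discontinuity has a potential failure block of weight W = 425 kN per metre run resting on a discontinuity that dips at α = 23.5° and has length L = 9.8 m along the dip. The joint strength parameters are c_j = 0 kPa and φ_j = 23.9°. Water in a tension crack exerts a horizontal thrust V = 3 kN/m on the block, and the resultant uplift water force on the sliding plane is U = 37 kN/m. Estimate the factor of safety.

Resolving the block weight along and normal to the plane and applying the Mohr–Coulomb strength on the joint:
N' = W cosα − U − V sinα = 425·cos23.5° − 37 − 3·sin23.5° = 351.6 kN/m
Driving force T = W sinα + V cosα = 425·sin23.5° + 3·cos23.5° = 172.2 kN/m
Resisting force R = c_j·L + N'·tanφ_j = 0·9.8 + 351.6·tan23.9° = 0.0 + 155.8 = 155.8 kN/m
FS = R / T = 155.8 / 172.2 = 0.905

FS = 0.90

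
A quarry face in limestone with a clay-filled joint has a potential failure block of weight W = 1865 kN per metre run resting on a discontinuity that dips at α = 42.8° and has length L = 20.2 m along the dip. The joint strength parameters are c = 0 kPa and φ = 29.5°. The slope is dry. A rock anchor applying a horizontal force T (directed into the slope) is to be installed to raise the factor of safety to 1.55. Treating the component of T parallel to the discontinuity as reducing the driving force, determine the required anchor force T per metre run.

T = 782 kN/m

Resolving forces along and normal to the sliding plane, with the horizontal anchor force T adding T·sinα to the effective normal force and T·cosα acting up the plane against the driving force:
FS = [cL + (W cosα + T sinα) tanφ] / [W sinα − T cosα]
Without the anchor: N' = 1368.4 kN/m, driving T_d = 1267.2 kN/m, resisting R = 0·20.2 + 1368.4·tan29.5° = 774.2 kN/m, FS = 0.61.
Setting FS = 1.55 and solving for T:
1.55·(1267.2 − T cos42.8°) = 774.2 + T sin42.8°·tan29.5°
T·(sin42.8°·tan29.5° + 1.55·cos42.8°) = 1.55·1267.2 − 774.2
T·(0.6794·0.5658 + 1.55·0.7337) = 1964.1 − 774.2 = 1189.9
T·1.5217 = 1189.9
T = 782.0 kN/m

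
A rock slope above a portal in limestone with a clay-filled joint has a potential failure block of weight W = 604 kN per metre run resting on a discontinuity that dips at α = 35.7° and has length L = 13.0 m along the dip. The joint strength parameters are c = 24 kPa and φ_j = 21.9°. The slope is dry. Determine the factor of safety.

Resolving the block weight along and normal to the plane and applying the Mohr–Coulomb strength on the joint:
N' = W cosα = 604·cos35.7° = 490.5 kN/m
Driving force T = W sinα = 604·sin35.7° = 352.5 kN/m
Resisting force R = c·L + N'·tanφ_j = 24·13.0 + 490.5·tan21.9° = 312.0 + 197.2 = 509.2 kN/m
FS = R / T = 509.2 / 352.5 = 1.445

FS = 1.44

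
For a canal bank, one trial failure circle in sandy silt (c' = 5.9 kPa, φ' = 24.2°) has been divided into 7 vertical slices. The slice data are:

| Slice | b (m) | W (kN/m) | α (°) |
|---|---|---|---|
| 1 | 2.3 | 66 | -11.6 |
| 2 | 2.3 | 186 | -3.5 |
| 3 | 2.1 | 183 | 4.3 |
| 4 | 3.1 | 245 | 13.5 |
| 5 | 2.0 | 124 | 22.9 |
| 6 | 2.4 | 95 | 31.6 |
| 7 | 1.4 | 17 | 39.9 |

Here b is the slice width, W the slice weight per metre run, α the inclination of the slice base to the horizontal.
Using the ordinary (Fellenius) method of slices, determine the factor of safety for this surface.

FS = 3.18

Ordinary method of slices: FS = Σ[c'·Δl_i + (W_i cosα_i)·tanφ'] / Σ W_i sinα_i, with Δl_i = b_i / cosα_i.
Slice 1: Δl = 2.3/cos(-11.6°) = 2.348 m; N'_1 = 66·cos(-11.6°) = 64.7; c'Δl = 13.85; W sinα = -13.3
Slice 2: Δl = 2.3/cos(-3.5°) = 2.304 m; N'_2 = 186·cos(-3.5°) = 185.7; c'Δl = 13.60; W sinα = -11.4
Slice 3: Δl = 2.1/cos4.3° = 2.106 m; N'_3 = 183·cos4.3° = 182.5; c'Δl = 12.42; W sinα = 13.7
Slice 4: Δl = 3.1/cos13.5° = 3.188 m; N'_4 = 245·cos13.5° = 238.2; c'Δl = 18.81; W sinα = 57.2
Slice 5: Δl = 2.0/cos22.9° = 2.171 m; N'_5 = 124·cos22.9° = 114.2; c'Δl = 12.81; W sinα = 48.3
Slice 6: Δl = 2.4/cos31.6° = 2.818 m; N'_6 = 95·cos31.6° = 80.9; c'Δl = 16.63; W sinα = 49.8
Slice 7: Δl = 1.4/cos39.9° = 1.825 m; N'_7 = 17·cos39.9° = 13.0; c'Δl = 10.77; W sinα = 10.9
Σc'Δl = 98.9 kN/m; ΣN' = 879.2 kN/m; ΣW sinα = 155.2 kN/m
Resisting = 98.9 + 879.2·tan24.2° = 98.9 + 395.1 = 494.0 kN/m
FS = 494.0 / 155.2 = 3.183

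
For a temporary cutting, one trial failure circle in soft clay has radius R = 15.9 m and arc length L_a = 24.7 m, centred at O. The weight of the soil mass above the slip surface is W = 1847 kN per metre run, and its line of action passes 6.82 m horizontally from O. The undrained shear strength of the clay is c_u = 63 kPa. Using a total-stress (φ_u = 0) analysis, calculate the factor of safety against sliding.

Taking moments about the centre O, the resisting moment is provided by the undrained shear strength acting along the arc:
M_R = c_u·L_a·R = 63·24.70·15.9 = 24742.0 kN·m/m
M_D = W·d = 1847·6.82 = 12596.5 kN·m/m
FS = M_R / M_D = 24742.0 / 12596.5 = 1.964

FS = 1.96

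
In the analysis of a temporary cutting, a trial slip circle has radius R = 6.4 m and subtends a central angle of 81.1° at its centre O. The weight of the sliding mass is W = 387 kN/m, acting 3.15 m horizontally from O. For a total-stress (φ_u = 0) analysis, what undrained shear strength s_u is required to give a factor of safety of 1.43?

FS = s_u·L_a·R / (W·d), so s_u = FS·W·d / (L_a·R).
Arc length L_a = R·θ = 6.4·(81.1°·π/180) = 6.4·1.4155 = 9.06 m
s_u = 1.43·387·3.15 / (9.06·6.4) = 1743.2 / 57.98 = 30.07 kPa

s_u = 30.1 kPa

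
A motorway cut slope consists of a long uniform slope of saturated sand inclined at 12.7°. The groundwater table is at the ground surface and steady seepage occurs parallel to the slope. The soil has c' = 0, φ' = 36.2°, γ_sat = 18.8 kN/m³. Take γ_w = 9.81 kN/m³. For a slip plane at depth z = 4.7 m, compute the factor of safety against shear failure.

FS = 1.55

With seepage parallel to the slope and the water table at the surface, the effective normal stress on the slip plane uses the buoyant unit weight γ' = γ_sat − γ_w while the driving shear stress uses γ_sat:
FS = [c' + γ' z cos²β tanφ'] / [γ_sat z sinβ cosβ]
(For c' = 0 this reduces to FS = (γ'/γ_sat)·tanφ'/tanβ.)
γ' = 18.8 − 9.81 = 8.99 kN/m³
Numerator = 0.0 + 8.99·4.7·cos²12.7°·tan36.2° = 0.0 + 8.99·4.7·0.9517·0.7319 = 29.430 kPa
Denominator = 18.8·4.7·sin12.7°·cos12.7° = 18.8·4.7·0.2198·0.9755 = 18.950 kPa
FS = 29.430 / 18.950 = 1.553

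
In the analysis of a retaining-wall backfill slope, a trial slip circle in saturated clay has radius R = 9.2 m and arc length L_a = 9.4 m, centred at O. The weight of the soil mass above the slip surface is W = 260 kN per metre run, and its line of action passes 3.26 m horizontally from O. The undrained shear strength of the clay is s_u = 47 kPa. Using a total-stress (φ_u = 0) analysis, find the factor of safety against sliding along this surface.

FS = 4.80

Taking moments about the centre O, the resisting moment is provided by the undrained shear strength acting along the arc:
M_R = s_u·L_a·R = 47·9.40·9.2 = 4064.6 kN·m/m
M_D = W·d = 260·3.26 = 847.6 kN·m/m
FS = M_R / M_D = 4064.6 / 847.6 = 4.795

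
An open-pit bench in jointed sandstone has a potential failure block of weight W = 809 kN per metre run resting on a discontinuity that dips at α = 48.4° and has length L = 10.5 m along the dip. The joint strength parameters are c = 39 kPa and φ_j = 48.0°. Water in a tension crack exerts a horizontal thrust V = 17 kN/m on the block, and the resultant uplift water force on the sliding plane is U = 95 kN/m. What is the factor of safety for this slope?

FS = 1.44

Resolving the block weight along and normal to the plane and applying the Mohr–Coulomb strength on the joint:
N' = W cosα − U − V sinα = 809·cos48.4° − 95 − 17·sin48.4° = 429.4 kN/m
Driving force T = W sinα + V cosα = 809·sin48.4° + 17·cos48.4° = 616.3 kN/m
Resisting force R = c·L + N'·tanφ_j = 39·10.5 + 429.4·tan48.0° = 409.5 + 476.9 = 886.4 kN/m
FS = R / T = 886.4 / 616.3 = 1.438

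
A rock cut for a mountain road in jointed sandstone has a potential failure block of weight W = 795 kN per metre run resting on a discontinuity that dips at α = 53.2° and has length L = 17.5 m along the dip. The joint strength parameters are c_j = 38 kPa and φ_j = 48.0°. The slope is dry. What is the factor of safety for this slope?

Resolving the block weight along and normal to the plane and applying the Mohr–Coulomb strength on the joint:
N' = W cosα = 795·cos53.2° = 476.2 kN/m
Driving force T = W sinα = 795·sin53.2° = 636.6 kN/m
Resisting force R = c_j·L + N'·tanφ_j = 38·17.5 + 476.2·tan48.0° = 665.0 + 528.9 = 1193.9 kN/m
FS = R / T = 1193.9 / 636.6 = 1.875

FS = 1.88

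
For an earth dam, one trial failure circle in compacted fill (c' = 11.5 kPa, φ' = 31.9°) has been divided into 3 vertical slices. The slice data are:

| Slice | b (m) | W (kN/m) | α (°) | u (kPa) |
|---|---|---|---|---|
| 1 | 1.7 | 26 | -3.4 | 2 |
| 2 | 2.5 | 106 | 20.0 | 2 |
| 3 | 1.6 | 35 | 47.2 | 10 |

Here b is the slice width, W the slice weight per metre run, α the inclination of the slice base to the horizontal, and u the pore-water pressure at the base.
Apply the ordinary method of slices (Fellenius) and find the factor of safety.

Ordinary method of slices: FS = Σ[c'·Δl_i + (W_i cosα_i − u_i·Δl_i)·tanφ'] / Σ W_i sinα_i, with Δl_i = b_i / cosα_i.
Slice 1: Δl = 1.7/cos(-3.4°) = 1.703 m; N'_1 = 26·cos(-3.4°) − 2·1.703 = 22.5; c'Δl = 19.58; W sinα = -1.5
Slice 2: Δl = 2.5/cos20.0° = 2.660 m; N'_2 = 106·cos20.0° − 2·2.660 = 94.3; c'Δl = 30.60; W sinα = 36.3
Slice 3: Δl = 1.6/cos47.2° = 2.355 m; N'_3 = 35·cos47.2° − 10·2.355 = 0.2; c'Δl = 27.08; W sinα = 25.7
Σc'Δl = 77.3 kN/m; ΣN' = 117.1 kN/m; ΣW sinα = 60.4 kN/m
Resisting = 77.3 + 117.1·tan31.9° = 77.3 + 72.9 = 150.1 kN/m
FS = 150.1 / 60.4 = 2.486

FS = 2.49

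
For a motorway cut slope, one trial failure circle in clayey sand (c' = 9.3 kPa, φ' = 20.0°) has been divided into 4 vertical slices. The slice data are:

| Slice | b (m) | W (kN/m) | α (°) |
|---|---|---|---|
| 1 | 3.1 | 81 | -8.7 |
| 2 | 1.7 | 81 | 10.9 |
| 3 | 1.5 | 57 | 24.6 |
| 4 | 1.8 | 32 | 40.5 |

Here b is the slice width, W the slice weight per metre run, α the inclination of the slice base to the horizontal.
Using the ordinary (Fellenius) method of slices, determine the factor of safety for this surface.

Ordinary method of slices: FS = Σ[c'·Δl_i + (W_i cosα_i)·tanφ'] / Σ W_i sinα_i, with Δl_i = b_i / cosα_i.
Slice 1: Δl = 3.1/cos(-8.7°) = 3.136 m; N'_1 = 81·cos(-8.7°) = 80.1; c'Δl = 29.17; W sinα = -12.3
Slice 2: Δl = 1.7/cos10.9° = 1.731 m; N'_2 = 81·cos10.9° = 79.5; c'Δl = 16.10; W sinα = 15.3
Slice 3: Δl = 1.5/cos24.6° = 1.650 m; N'_3 = 57·cos24.6° = 51.8; c'Δl = 15.34; W sinα = 23.7
Slice 4: Δl = 1.8/cos40.5° = 2.367 m; N'_4 = 32·cos40.5° = 24.3; c'Δl = 22.01; W sinα = 20.8
Σc'Δl = 82.6 kN/m; ΣN' = 235.8 kN/m; ΣW sinα = 47.6 kN/m
Resisting = 82.6 + 235.8·tan20.0° = 82.6 + 85.8 = 168.4 kN/m
FS = 168.4 / 47.6 = 3.540

FS = 3.54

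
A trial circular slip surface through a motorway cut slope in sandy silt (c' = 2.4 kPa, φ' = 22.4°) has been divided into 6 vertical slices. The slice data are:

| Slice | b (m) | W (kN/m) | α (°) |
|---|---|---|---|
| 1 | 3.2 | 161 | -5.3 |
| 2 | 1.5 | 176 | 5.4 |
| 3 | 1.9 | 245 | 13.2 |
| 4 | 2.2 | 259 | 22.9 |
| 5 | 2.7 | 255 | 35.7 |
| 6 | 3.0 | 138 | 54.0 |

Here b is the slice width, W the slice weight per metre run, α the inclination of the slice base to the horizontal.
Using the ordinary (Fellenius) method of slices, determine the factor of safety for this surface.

Ordinary method of slices: FS = Σ[c'·Δl_i + (W_i cosα_i)·tanφ'] / Σ W_i sinα_i, with Δl_i = b_i / cosα_i.
Slice 1: Δl = 3.2/cos(-5.3°) = 3.214 m; N'_1 = 161·cos(-5.3°) = 160.3; c'Δl = 7.71; W sinα = -14.9
Slice 2: Δl = 1.5/cos5.4° = 1.507 m; N'_2 = 176·cos5.4° = 175.2; c'Δl = 3.62; W sinα = 16.6
Slice 3: Δl = 1.9/cos13.2° = 1.952 m; N'_3 = 245·cos13.2° = 238.5; c'Δl = 4.68; W sinα = 55.9
Slice 4: Δl = 2.2/cos22.9° = 2.388 m; N'_4 = 259·cos22.9° = 238.6; c'Δl = 5.73; W sinα = 100.8
Slice 5: Δl = 2.7/cos35.7° = 3.325 m; N'_5 = 255·cos35.7° = 207.1; c'Δl = 7.98; W sinα = 148.8
Slice 6: Δl = 3.0/cos54.0° = 5.104 m; N'_6 = 138·cos54.0° = 81.1; c'Δl = 12.25; W sinα = 111.6
Σc'Δl = 42.0 kN/m; ΣN' = 1100.8 kN/m; ΣW sinα = 418.9 kN/m
Resisting = 42.0 + 1100.8·tan22.4° = 42.0 + 453.7 = 495.7 kN/m
FS = 495.7 / 418.9 = 1.183

FS = 1.18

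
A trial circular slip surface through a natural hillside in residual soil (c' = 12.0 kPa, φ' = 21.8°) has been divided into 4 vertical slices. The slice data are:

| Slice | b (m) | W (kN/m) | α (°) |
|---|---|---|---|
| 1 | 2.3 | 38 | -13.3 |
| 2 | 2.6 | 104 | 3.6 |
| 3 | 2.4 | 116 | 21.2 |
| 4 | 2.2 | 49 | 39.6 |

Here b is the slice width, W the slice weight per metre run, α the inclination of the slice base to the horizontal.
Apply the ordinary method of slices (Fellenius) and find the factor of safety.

Ordinary method of slices: FS = Σ[c'·Δl_i + (W_i cosα_i)·tanφ'] / Σ W_i sinα_i, with Δl_i = b_i / cosα_i.
Slice 1: Δl = 2.3/cos(-13.3°) = 2.363 m; N'_1 = 38·cos(-13.3°) = 37.0; c'Δl = 28.36; W sinα = -8.7
Slice 2: Δl = 2.6/cos3.6° = 2.605 m; N'_2 = 104·cos3.6° = 103.8; c'Δl = 31.26; W sinα = 6.5
Slice 3: Δl = 2.4/cos21.2° = 2.574 m; N'_3 = 116·cos21.2° = 108.1; c'Δl = 30.89; W sinα = 41.9
Slice 4: Δl = 2.2/cos39.6° = 2.855 m; N'_4 = 49·cos39.6° = 37.8; c'Δl = 34.26; W sinα = 31.2
Σc'Δl = 124.8 kN/m; ΣN' = 286.7 kN/m; ΣW sinα = 71.0 kN/m
Resisting = 124.8 + 286.7·tan21.8° = 124.8 + 114.7 = 239.4 kN/m
FS = 239.4 / 71.0 = 3.374

FS = 3.37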